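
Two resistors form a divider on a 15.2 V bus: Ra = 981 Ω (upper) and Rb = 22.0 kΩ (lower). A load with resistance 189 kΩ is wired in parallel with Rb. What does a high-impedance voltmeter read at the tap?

V_out ≈ 14.5 V

The load sits in parallel with Rb: Rb‖R_L = (22000 × 189000) / (22000 + 189000) = 19710 Ω.
V_out = 15.2 × 19710 / (981 + 19710) = 15.2 × 19710/20690 = 14.5 V.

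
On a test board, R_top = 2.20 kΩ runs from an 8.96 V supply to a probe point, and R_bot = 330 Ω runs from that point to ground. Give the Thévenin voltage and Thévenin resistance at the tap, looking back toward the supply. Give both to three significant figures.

V_th = 1.17 V, R_th = 287 Ω

V_th is the open-circuit tap voltage: 8.96 × 330/(2200 + 330) = 1.17 V.
With the supply zeroed, R_top and R_bot appear in parallel from the tap: R_th = R_top‖R_bot = (2200 × 330)/2530 = 287 Ω.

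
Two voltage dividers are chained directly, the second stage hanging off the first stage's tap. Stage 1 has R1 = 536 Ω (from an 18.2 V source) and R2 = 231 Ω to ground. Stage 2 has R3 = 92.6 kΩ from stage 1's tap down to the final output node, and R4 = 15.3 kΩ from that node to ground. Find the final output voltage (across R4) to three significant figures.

Stage 2 presents R3+R4 = 107900 Ω as a load on stage 1's tap.
Stage 1's lower leg becomes R2‖(R3+R4) = 230.5 Ω, so V_mid = 18.2 × 230.5/766.5 = 5.473 V.
Stage 2 is itself unloaded: V_out = V_mid × R4/(R3+R4) = 5.473 × 15300/107900 = 0.776 V.

V_out ≈ 0.776 V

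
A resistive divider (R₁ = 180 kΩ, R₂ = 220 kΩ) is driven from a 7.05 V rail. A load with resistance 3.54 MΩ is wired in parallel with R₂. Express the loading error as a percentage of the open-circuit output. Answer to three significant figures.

2.72 %

The divider's output (Thévenin) resistance is R₁‖R₂ = 99.00 kΩ.
Fractional drop under load = R_th/(R_th + R_L) = 99.00 / (99.00 + 3540) = 0.02721.
So the output falls by 2.72 %.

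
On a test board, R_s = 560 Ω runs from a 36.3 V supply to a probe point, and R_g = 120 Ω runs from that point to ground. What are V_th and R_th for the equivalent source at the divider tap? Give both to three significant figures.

V_th is the open-circuit tap voltage: 36.3 × 120/(560 + 120) = 6.41 V.
With the supply zeroed, R_s and R_g appear in parallel from the tap: R_th = R_s‖R_g = (560 × 120)/680.0 = 98.8 Ω.

V_th = 6.41 V, R_th = 98.8 Ω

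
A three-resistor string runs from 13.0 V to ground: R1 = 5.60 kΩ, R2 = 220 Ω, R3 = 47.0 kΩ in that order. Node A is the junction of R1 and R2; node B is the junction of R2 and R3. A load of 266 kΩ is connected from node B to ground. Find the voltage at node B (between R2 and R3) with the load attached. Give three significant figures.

At node B, R3 is in parallel with the load: R3‖R_L = 39940 Ω.
Below node A the resistance is R2 + (R3‖R_L) = 40160 Ω, so V_A = 13.0 × 40160/45760 = 11.41 V.
Then V_B = V_A × (R3‖R_L)/(R2 + R3‖R_L) = 11.41 × 39940/40160 = 11.3 V.

V ≈ 11.3 V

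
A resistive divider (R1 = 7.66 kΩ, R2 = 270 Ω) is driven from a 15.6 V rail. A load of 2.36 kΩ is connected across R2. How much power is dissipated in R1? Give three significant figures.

P ≈ 29.9 mW

Total resistance from the source is R1 + (R2‖R_L) = 7902 Ω, so I = 15.6/7902 Ω = 1.974 mA.
P = I²·R1 = (1.974 mA)² × 7.66 kΩ = 29.9 mW.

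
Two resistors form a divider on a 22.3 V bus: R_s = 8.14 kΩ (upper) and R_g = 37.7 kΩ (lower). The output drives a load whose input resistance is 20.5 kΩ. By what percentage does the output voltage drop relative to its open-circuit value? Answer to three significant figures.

Unloaded V = 22.3 × 37.7/45.84 = 18.34 V.
Loaded: R_g‖R_L = 13.28 kΩ, giving V = 22.3 × 13.28/21.42 = 13.83 V.
Drop = (18.34 − 13.83) / 18.34 = 24.6 %.

24.6 %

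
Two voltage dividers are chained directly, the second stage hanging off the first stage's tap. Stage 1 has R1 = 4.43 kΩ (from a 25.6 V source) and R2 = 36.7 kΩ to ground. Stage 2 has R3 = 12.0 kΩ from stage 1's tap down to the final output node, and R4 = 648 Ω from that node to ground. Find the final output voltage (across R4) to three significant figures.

Stage 2 presents R3+R4 = 12650 Ω as a load on stage 1's tap.
Stage 1's lower leg becomes R2‖(R3+R4) = 9406 Ω, so V_mid = 25.6 × 9406/13840 = 17.40 V.
Stage 2 is itself unloaded: V_out = V_mid × R4/(R3+R4) = 17.40 × 648/12650 = 0.892 V.

V_out ≈ 0.892 V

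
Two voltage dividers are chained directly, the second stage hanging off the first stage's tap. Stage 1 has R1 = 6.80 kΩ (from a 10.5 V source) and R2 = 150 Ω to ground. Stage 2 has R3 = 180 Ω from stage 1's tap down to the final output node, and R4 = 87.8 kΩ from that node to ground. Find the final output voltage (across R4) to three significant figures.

Stage 2 presents R3+R4 = 87980 Ω as a load on stage 1's tap.
Stage 1's lower leg becomes R2‖(R3+R4) = 149.7 Ω, so V_mid = 10.5 × 149.7/6950 = 0.2262 V.
Stage 2 is itself unloaded: V_out = V_mid × R4/(R3+R4) = 0.2262 × 87800/87980 = 0.226 V.

V_out ≈ 0.226 V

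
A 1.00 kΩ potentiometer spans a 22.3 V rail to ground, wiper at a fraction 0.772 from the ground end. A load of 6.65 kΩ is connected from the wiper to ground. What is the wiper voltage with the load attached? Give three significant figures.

V ≈ 16.8 V

The wiper splits the pot into (1−α)R = 228.0 Ω above and αR = 772.0 Ω below.
Lower section ‖ load = 691.7 Ω.
V_wiper = 22.3 × 691.7/(228.0 + 691.7) = 16.8 V.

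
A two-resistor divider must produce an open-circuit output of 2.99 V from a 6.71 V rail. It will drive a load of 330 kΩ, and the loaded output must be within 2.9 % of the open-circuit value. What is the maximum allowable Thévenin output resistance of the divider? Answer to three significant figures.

R_th ≤ 9.86 kΩ

Loading drop = R_th/(R_th + R_L) ≤ 0.0290, so R_th ≤ R_L · ε/(1−ε) = 330 kΩ × 0.0290/0.9710 = 9.86 kΩ.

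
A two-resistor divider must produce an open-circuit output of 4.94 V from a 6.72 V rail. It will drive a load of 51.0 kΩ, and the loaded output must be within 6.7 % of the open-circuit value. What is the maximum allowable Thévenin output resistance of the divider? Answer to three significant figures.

R_th ≤ 3.66 kΩ

Loading drop = R_th/(R_th + R_L) ≤ 0.0670, so R_th ≤ R_L · ε/(1−ε) = 51.0 kΩ × 0.0670/0.9330 = 3.66 kΩ.
(Any R1, R2 with R2/(R1+R2) = 0.735 and R1‖R2 ≤ 3.66 kΩ will meet the spec.)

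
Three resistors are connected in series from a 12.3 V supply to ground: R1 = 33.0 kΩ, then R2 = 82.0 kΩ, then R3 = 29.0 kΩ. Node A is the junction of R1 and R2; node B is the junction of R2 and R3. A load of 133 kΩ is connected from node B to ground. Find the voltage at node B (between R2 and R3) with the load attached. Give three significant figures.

V ≈ 2.11 V

At node B, R3 is in parallel with the load: R3‖R_L = 23.81 kΩ.
Below node A the resistance is R2 + (R3‖R_L) = 105.8 kΩ, so V_A = 12.3 × 105.8/138.8 = 9.376 V.
Then V_B = V_A × (R3‖R_L)/(R2 + R3‖R_L) = 9.376 × 23.81/105.8 = 2.11 V.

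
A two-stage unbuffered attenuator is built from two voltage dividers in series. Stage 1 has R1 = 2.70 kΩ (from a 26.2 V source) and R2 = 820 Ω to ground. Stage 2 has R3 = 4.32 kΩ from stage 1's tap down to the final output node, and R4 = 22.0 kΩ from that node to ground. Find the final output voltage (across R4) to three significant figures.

Stage 2 presents R3+R4 = 26320 Ω as a load on stage 1's tap.
Stage 1's lower leg becomes R2‖(R3+R4) = 795.2 Ω, so V_mid = 26.2 × 795.2/3495 = 5.961 V.
Stage 2 is itself unloaded: V_out = V_mid × R4/(R3+R4) = 5.961 × 22000/26320 = 4.98 V.

V_out ≈ 4.98 V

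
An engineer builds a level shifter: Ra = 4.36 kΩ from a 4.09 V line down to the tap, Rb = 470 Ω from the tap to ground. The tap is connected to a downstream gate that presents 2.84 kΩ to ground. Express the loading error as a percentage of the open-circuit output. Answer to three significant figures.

13.0 %

The divider's output (Thévenin) resistance is Ra‖Rb = 424.3 Ω.
Fractional drop under load = R_th/(R_th + R_L) = 424.3 / (424.3 + 2840) = 0.1300.
So the output falls by 13.0 %.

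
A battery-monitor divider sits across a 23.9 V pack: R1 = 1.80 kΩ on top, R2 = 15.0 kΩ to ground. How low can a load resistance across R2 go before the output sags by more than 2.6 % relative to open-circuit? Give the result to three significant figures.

Output resistance R_th = R1‖R2 = (1.80 × 15.0)/16.80 = 1.607 kΩ.
The fractional drop is R_th/(R_th + R_L); requiring this ≤ 0.0260 gives R_L ≥ R_th(1/0.0260 − 1) = 1.607 × 37.46 = 60.2 kΩ.

R_L(min) ≈ 60.2 kΩ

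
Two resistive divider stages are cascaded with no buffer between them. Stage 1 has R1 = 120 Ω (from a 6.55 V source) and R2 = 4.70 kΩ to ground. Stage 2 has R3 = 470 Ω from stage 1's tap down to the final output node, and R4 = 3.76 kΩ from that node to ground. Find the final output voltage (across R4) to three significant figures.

Stage 2 presents R3+R4 = 4230 Ω as a load on stage 1's tap.
Stage 1's lower leg becomes R2‖(R3+R4) = 2226 Ω, so V_mid = 6.55 × 2226/2346 = 6.215 V.
Stage 2 is itself unloaded: V_out = V_mid × R4/(R3+R4) = 6.215 × 3760/4230 = 5.52 V.

V_out ≈ 5.52 V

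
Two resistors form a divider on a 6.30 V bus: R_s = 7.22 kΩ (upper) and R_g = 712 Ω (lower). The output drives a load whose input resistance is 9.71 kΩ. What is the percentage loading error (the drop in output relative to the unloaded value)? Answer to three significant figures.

6.26 %

The divider's output (Thévenin) resistance is R_s‖R_g = 648.1 Ω.
Fractional drop under load = R_th/(R_th + R_L) = 648.1 / (648.1 + 9710) = 0.06257.
So the output falls by 6.26 %.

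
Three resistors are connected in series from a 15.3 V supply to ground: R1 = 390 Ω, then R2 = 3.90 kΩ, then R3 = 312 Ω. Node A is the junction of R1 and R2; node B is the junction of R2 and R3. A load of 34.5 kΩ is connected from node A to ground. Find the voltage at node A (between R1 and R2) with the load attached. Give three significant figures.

V ≈ 13.9 V

Below node A the series string R2+R3 = 4212 Ω sits in parallel with the 34500 Ω load: 3754 Ω.
V_A = 15.3 × 3754/(390 + 3754) = 13.9 V.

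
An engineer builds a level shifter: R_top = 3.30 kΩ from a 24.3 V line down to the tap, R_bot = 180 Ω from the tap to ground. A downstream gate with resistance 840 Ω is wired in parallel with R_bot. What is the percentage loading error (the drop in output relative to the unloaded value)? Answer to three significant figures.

Unloaded V = 24.3 × 180/3480 = 1.257 V.
Loaded: R_bot‖R_L = 148.2 Ω, giving V = 24.3 × 148.2/3448 = 1.045 V.
Drop = (1.257 − 1.045) / 1.257 = 16.9 %.

16.9 %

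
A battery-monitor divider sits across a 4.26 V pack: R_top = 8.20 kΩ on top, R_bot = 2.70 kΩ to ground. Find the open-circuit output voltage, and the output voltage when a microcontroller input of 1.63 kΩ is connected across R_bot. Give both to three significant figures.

Open-circuit: V = 4.26 × 2.70/(8.20 + 2.70) = 1.06 V.
With the load, R_bot becomes R_bot‖R_L = 1.016 kΩ, so V = 4.26 × 1.016/9.216 = 0.470 V.

Unloaded: 1.06 V; loaded: 0.470 V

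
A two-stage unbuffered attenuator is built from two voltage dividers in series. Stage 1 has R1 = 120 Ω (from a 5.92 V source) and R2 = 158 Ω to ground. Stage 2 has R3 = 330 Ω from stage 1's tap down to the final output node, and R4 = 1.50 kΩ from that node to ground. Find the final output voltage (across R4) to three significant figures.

Stage 2 presents R3+R4 = 1830 Ω as a load on stage 1's tap.
Stage 1's lower leg becomes R2‖(R3+R4) = 145.4 Ω, so V_mid = 5.92 × 145.4/265.4 = 3.244 V.
Stage 2 is itself unloaded: V_out = V_mid × R4/(R3+R4) = 3.244 × 1500/1830 = 2.66 V.

V_out ≈ 2.66 V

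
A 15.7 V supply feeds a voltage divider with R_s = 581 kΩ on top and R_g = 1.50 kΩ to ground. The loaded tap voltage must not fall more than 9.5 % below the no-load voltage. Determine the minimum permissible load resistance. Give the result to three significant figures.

R_L(min) ≈ 14.3 kΩ

Output resistance R_th = R_s‖R_g = (581 × 1.50)/582.5 = 1.496 kΩ.
The fractional drop is R_th/(R_th + R_L); requiring this ≤ 0.0950 gives R_L ≥ R_th(1/0.0950 − 1) = 1.496 × 9.526 = 14.3 kΩ.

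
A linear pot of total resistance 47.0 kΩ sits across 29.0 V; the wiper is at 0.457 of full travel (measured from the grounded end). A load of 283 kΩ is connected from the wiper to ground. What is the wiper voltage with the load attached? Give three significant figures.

V ≈ 12.7 V

The wiper splits the pot into (1−α)R = 25.52 kΩ above and αR = 21.48 kΩ below.
Lower section ‖ load = 19.96 kΩ.
V_wiper = 29.0 × 19.96/(25.52 + 19.96) = 12.7 V.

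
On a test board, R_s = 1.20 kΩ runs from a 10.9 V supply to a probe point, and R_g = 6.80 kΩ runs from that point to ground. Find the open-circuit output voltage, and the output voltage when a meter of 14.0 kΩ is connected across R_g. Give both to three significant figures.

Open-circuit: V = 10.9 × 6.80/(1.20 + 6.80) = 9.27 V.
With the load, R_g becomes R_g‖R_L = 4.577 kΩ, so V = 10.9 × 4.577/5.777 = 8.64 V.

Unloaded: 9.27 V; loaded: 8.64 V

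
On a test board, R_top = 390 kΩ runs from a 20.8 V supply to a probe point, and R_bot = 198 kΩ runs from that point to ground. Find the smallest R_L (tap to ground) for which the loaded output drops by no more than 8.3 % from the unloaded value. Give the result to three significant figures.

Output resistance R_th = R_top‖R_bot = (390 × 198)/588.0 = 131.3 kΩ.
The fractional drop is R_th/(R_th + R_L); requiring this ≤ 0.0830 gives R_L ≥ R_th(1/0.0830 − 1) = 131.3 × 11.05 = 1.45 MΩ.

R_L(min) ≈ 1.45 MΩ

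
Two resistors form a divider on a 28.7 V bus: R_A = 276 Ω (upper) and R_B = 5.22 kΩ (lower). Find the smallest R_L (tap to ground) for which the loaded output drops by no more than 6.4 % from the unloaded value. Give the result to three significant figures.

Output resistance R_th = R_A‖R_B = (276 × 5220)/5496 = 262.1 Ω.
The fractional drop is R_th/(R_th + R_L); requiring this ≤ 0.0640 gives R_L ≥ R_th(1/0.0640 − 1) = 262.1 × 14.62 = 3.83 kΩ.

R_L(min) ≈ 3.83 kΩ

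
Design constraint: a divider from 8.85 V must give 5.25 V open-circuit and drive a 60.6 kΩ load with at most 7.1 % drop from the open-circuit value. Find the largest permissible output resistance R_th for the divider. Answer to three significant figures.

Loading drop = R_th/(R_th + R_L) ≤ 0.0710, so R_th ≤ R_L · ε/(1−ε) = 60.6 kΩ × 0.0710/0.9290 = 4.63 kΩ.

R_th ≤ 4.63 kΩ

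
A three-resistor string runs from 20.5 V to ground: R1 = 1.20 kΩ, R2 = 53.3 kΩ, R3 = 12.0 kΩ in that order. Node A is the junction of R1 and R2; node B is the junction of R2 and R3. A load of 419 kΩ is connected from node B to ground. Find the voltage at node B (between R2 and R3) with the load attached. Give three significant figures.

V ≈ 3.61 V

At node B, R3 is in parallel with the load: R3‖R_L = 11.67 kΩ.
Below node A the resistance is R2 + (R3‖R_L) = 64.97 kΩ, so V_A = 20.5 × 64.97/66.17 = 20.13 V.
Then V_B = V_A × (R3‖R_L)/(R2 + R3‖R_L) = 20.13 × 11.67/64.97 = 3.61 V.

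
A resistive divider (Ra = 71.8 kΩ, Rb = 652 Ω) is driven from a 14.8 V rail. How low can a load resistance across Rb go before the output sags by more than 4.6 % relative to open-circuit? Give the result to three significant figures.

R_L(min) ≈ 13.4 kΩ

Output resistance R_th = Ra‖Rb = (71800 × 652)/72450 = 646.1 Ω.
The fractional drop is R_th/(R_th + R_L); requiring this ≤ 0.0460 gives R_L ≥ R_th(1/0.0460 − 1) = 646.1 × 20.74 = 13.4 kΩ.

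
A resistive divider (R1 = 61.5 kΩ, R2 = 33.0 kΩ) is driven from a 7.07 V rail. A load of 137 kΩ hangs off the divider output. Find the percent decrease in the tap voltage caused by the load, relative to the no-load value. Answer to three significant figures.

The divider's output (Thévenin) resistance is R1‖R2 = 21.48 kΩ.
Fractional drop under load = R_th/(R_th + R_L) = 21.48 / (21.48 + 137) = 0.1355.
So the output falls by 13.6 %.

13.6 %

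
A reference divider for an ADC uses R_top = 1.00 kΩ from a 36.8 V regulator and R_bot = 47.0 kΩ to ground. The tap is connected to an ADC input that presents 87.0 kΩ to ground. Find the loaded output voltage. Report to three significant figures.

V_out ≈ 35.6 V

The load sits in parallel with R_bot: R_bot‖R_L = (47.0 × 87.0) / (47.0 + 87.0) = 30.51 kΩ.
V_out = 36.8 × 30.51 / (1.00 + 30.51) = 36.8 × 30.51/31.51 = 35.6 V.
(Unloaded it would have been 36.0 V.)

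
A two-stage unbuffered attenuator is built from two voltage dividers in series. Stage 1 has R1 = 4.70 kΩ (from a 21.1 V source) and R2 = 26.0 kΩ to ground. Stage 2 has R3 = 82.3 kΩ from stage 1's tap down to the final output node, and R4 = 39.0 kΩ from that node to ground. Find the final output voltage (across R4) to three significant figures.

Stage 2 presents R3+R4 = 121.3 kΩ as a load on stage 1's tap.
Stage 1's lower leg becomes R2‖(R3+R4) = 21.41 kΩ, so V_mid = 21.1 × 21.41/26.11 = 17.30 V.
Stage 2 is itself unloaded: V_out = V_mid × R4/(R3+R4) = 17.30 × 39.0/121.3 = 5.56 V.

V_out ≈ 5.56 V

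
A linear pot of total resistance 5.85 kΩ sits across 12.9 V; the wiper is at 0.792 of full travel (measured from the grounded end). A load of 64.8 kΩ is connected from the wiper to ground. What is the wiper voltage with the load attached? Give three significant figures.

V ≈ 10.1 V

The wiper splits the pot into (1−α)R = 1.217 kΩ above and αR = 4.633 kΩ below.
Lower section ‖ load = 4.324 kΩ.
V_wiper = 12.9 × 4.324/(1.217 + 4.324) = 10.1 V.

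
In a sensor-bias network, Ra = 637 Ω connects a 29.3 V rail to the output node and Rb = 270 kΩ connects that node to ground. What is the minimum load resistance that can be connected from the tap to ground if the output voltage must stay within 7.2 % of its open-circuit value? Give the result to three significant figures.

Output resistance R_th = Ra‖Rb = (637 × 270000)/270600 = 635.5 Ω.
The fractional drop is R_th/(R_th + R_L); requiring this ≤ 0.0720 gives R_L ≥ R_th(1/0.0720 − 1) = 635.5 × 12.89 = 8.19 kΩ.

R_L(min) ≈ 8.19 kΩ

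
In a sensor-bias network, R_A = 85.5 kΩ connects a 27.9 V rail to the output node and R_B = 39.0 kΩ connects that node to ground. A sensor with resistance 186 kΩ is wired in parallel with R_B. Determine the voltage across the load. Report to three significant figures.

The load sits in parallel with R_B: R_B‖R_L = (39.0 × 186) / (39.0 + 186) = 32.24 kΩ.
V_out = 27.9 × 32.24 / (85.5 + 32.24) = 27.9 × 32.24/117.7 = 7.64 V.
(Unloaded it would have been 8.74 V.)

V_out ≈ 7.64 V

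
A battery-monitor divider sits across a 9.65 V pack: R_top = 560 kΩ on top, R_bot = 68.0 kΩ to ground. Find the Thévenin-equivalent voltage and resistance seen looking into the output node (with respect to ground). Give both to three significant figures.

V_th = 1.04 V, R_th = 60.6 kΩ

V_th is the open-circuit tap voltage: 9.65 × 68.0/(560 + 68.0) = 1.04 V.
With the supply zeroed, R_top and R_bot appear in parallel from the tap: R_th = R_top‖R_bot = (560 × 68.0)/628.0 = 60.6 kΩ.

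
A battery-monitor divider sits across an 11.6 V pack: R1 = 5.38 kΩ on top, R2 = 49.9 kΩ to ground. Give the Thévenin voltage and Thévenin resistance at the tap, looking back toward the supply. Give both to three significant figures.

V_th = 10.5 V, R_th = 4.86 kΩ

V_th is the open-circuit tap voltage: 11.6 × 49.9/(5.38 + 49.9) = 10.5 V.
With the supply zeroed, R1 and R2 appear in parallel from the tap: R_th = R1‖R2 = (5.38 × 49.9)/55.28 = 4.86 kΩ.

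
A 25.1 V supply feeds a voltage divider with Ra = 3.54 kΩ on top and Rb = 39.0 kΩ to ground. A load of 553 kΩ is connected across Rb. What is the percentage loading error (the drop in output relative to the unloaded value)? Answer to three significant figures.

The divider's output (Thévenin) resistance is Ra‖Rb = 3.245 kΩ.
Fractional drop under load = R_th/(R_th + R_L) = 3.245 / (3.245 + 553) = 0.005835.
So the output falls by 0.583 %.

0.583 %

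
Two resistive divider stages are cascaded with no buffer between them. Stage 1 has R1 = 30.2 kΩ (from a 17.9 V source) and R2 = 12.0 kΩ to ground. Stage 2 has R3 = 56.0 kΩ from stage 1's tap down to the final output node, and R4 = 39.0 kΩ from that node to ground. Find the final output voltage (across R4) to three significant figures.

Stage 2 presents R3+R4 = 95.00 kΩ as a load on stage 1's tap.
Stage 1's lower leg becomes R2‖(R3+R4) = 10.65 kΩ, so V_mid = 17.9 × 10.65/40.85 = 4.668 V.
Stage 2 is itself unloaded: V_out = V_mid × R4/(R3+R4) = 4.668 × 39.0/95.00 = 1.92 V.

V_out ≈ 1.92 V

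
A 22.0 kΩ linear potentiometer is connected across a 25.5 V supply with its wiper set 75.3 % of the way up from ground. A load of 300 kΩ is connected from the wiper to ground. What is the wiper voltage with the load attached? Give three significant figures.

The wiper splits the pot into (1−α)R = 5.434 kΩ above and αR = 16.57 kΩ below.
Lower section ‖ load = 15.70 kΩ.
V_wiper = 25.5 × 15.70/(5.434 + 15.70) = 18.9 V.

V ≈ 18.9 V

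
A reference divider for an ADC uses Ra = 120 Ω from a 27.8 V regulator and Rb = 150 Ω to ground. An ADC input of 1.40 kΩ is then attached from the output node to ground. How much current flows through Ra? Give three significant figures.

I ≈ 109 mA

Rb‖R_L = 135.5 Ω, so the source sees Ra + Rb‖R_L = 255.5 Ω.
I = 27.8 V / 255.5 Ω = 109 mA.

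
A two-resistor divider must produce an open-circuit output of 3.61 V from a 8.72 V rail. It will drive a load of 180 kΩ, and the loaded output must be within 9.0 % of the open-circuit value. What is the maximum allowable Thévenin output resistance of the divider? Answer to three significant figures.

R_th ≤ 17.8 kΩ

Loading drop = R_th/(R_th + R_L) ≤ 0.0900, so R_th ≤ R_L · ε/(1−ε) = 180 kΩ × 0.0900/0.9100 = 17.8 kΩ.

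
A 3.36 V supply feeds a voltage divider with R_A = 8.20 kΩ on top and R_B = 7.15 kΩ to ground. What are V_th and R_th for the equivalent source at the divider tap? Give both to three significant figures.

V_th is the open-circuit tap voltage: 3.36 × 7.15/(8.20 + 7.15) = 1.57 V.
With the supply zeroed, R_A and R_B appear in parallel from the tap: R_th = R_A‖R_B = (8.20 × 7.15)/15.35 = 3.82 kΩ.

V_th = 1.57 V, R_th = 3.82 kΩ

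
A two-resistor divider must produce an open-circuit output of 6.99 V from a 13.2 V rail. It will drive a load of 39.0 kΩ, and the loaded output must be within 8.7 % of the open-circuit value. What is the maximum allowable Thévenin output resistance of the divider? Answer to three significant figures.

R_th ≤ 3.72 kΩ

Loading drop = R_th/(R_th + R_L) ≤ 0.0870, so R_th ≤ R_L · ε/(1−ε) = 39.0 kΩ × 0.0870/0.9130 = 3.72 kΩ.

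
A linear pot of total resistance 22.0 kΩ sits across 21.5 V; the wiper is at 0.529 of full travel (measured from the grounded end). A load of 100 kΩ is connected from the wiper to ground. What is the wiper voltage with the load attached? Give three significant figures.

The wiper splits the pot into (1−α)R = 10.36 kΩ above and αR = 11.64 kΩ below.
Lower section ‖ load = 10.42 kΩ.
V_wiper = 21.5 × 10.42/(10.36 + 10.42) = 10.8 V.

V ≈ 10.8 V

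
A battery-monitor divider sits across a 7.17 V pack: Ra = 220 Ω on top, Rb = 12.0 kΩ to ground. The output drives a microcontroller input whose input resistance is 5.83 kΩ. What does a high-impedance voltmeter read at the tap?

The load sits in parallel with Rb: Rb‖R_L = (12000 × 5830) / (12000 + 5830) = 3924 Ω.
V_out = 7.17 × 3924 / (220 + 3924) = 7.17 × 3924/4144 = 6.79 V.

V_out ≈ 6.79 V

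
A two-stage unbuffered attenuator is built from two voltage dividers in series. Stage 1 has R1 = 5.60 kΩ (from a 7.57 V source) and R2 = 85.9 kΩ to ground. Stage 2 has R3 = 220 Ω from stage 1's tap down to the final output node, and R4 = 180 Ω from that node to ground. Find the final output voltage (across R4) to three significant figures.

Stage 2 presents R3+R4 = 400.0 Ω as a load on stage 1's tap.
Stage 1's lower leg becomes R2‖(R3+R4) = 398.1 Ω, so V_mid = 7.57 × 398.1/5998 = 0.5025 V.
Stage 2 is itself unloaded: V_out = V_mid × R4/(R3+R4) = 0.5025 × 180/400.0 = 0.226 V.

V_out ≈ 0.226 V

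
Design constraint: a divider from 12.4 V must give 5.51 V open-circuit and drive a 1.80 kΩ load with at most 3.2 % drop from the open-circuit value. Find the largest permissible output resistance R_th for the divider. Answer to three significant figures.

Loading drop = R_th/(R_th + R_L) ≤ 0.0320, so R_th ≤ R_L · ε/(1−ε) = 1.80 kΩ × 0.0320/0.9680 = 59.5 Ω.

R_th ≤ 59.5 Ω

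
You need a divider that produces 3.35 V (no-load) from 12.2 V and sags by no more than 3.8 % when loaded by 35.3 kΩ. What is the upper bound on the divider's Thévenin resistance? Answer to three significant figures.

R_th ≤ 1.39 kΩ

Loading drop = R_th/(R_th + R_L) ≤ 0.0380, so R_th ≤ R_L · ε/(1−ε) = 35.3 kΩ × 0.0380/0.9620 = 1.39 kΩ.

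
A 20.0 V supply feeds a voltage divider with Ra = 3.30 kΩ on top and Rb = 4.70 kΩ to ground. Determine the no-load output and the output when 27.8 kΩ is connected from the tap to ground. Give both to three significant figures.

Unloaded: 11.8 V; loaded: 11.0 V

Open-circuit: V = 20.0 × 4.70/(3.30 + 4.70) = 11.8 V.
With the load, Rb becomes Rb‖R_L = 4.020 kΩ, so V = 20.0 × 4.020/7.320 = 11.0 V.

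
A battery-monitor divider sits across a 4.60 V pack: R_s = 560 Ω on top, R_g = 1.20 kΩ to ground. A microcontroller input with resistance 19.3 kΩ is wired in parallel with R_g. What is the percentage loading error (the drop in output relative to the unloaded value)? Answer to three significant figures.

The divider's output (Thévenin) resistance is R_s‖R_g = 381.8 Ω.
Fractional drop under load = R_th/(R_th + R_L) = 381.8 / (381.8 + 19300) = 0.01940.
So the output falls by 1.94 %.

1.94 %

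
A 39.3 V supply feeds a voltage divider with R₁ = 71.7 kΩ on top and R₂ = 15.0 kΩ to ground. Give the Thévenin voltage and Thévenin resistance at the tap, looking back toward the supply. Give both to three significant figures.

V_th = 6.80 V, R_th = 12.4 kΩ

V_th is the open-circuit tap voltage: 39.3 × 15.0/(71.7 + 15.0) = 6.80 V.
With the supply zeroed, R₁ and R₂ appear in parallel from the tap: R_th = R₁‖R₂ = (71.7 × 15.0)/86.70 = 12.4 kΩ.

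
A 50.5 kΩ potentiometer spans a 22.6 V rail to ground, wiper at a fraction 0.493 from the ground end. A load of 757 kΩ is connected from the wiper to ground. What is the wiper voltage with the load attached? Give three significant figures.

V ≈ 11.0 V

The wiper splits the pot into (1−α)R = 25.60 kΩ above and αR = 24.90 kΩ below.
Lower section ‖ load = 24.10 kΩ.
V_wiper = 22.6 × 24.10/(25.60 + 24.10) = 11.0 V.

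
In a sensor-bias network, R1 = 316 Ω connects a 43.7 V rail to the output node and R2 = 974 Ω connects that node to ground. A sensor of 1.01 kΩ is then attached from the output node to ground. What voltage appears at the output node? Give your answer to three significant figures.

V_out ≈ 26.7 V

The load sits in parallel with R2: R2‖R_L = (974 × 1010) / (974 + 1010) = 495.8 Ω.
V_out = 43.7 × 495.8 / (316 + 495.8) = 43.7 × 495.8/811.8 = 26.7 V.
(Unloaded it would have been 33.0 V.)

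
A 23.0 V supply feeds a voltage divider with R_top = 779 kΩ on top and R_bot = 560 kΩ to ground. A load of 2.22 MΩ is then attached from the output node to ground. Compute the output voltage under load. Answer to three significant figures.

V_out ≈ 8.39 V

The load sits in parallel with R_bot: R_bot‖R_L = (560 × 2220) / (560 + 2220) = 447.2 kΩ.
V_out = 23.0 × 447.2 / (779 + 447.2) = 23.0 × 447.2/1226 = 8.39 V.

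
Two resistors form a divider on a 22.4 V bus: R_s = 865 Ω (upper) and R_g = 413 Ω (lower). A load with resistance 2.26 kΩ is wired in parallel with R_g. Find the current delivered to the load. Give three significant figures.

R_g‖R_L = 349.2 Ω; V_out = 22.4 × 349.2/1214 = 6.442 V.
I_L = V_out / R_L = 6.442 / 2.26 kΩ = 2.85 mA.

I_L ≈ 2.85 mA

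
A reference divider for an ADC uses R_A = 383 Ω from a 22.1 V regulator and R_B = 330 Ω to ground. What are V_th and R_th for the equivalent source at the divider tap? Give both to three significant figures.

V_th is the open-circuit tap voltage: 22.1 × 330/(383 + 330) = 10.2 V.
With the supply zeroed, R_A and R_B appear in parallel from the tap: R_th = R_A‖R_B = (383 × 330)/713.0 = 177 Ω.

V_th = 10.2 V, R_th = 177 Ω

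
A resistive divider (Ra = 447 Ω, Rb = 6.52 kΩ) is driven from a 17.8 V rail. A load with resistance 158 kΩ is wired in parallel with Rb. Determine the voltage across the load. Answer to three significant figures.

The load sits in parallel with Rb: Rb‖R_L = (6520 × 158000) / (6520 + 158000) = 6262 Ω.
V_out = 17.8 × 6262 / (447 + 6262) = 17.8 × 6262/6709 = 16.6 V.

V_out ≈ 16.6 V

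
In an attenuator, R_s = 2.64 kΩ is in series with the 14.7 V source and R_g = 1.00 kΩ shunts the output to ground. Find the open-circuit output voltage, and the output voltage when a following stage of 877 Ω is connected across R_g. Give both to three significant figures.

Open-circuit: V = 14.7 × 1000/(2640 + 1000) = 4.04 V.
With the load, R_g becomes R_g‖R_L = 467.2 Ω, so V = 14.7 × 467.2/3107 = 2.21 V.

Unloaded: 4.04 V; loaded: 2.21 V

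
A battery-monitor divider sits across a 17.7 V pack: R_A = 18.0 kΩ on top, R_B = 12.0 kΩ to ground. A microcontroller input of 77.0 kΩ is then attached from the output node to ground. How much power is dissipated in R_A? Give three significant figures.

Total resistance from the source is R_A + (R_B‖R_L) = 28.38 kΩ, so I = 17.7/28.38 kΩ = 0.6236 mA.
P = I²·R_A = (0.6236 mA)² × 18.0 kΩ = 7.00 mW.

P ≈ 7.00 mW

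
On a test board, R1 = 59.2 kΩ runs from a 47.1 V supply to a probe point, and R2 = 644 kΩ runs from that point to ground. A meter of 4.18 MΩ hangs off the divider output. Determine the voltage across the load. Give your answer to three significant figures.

V_out ≈ 42.6 V

The load sits in parallel with R2: R2‖R_L = (644 × 4180) / (644 + 4180) = 558.0 kΩ.
V_out = 47.1 × 558.0 / (59.2 + 558.0) = 47.1 × 558.0/617.2 = 42.6 V.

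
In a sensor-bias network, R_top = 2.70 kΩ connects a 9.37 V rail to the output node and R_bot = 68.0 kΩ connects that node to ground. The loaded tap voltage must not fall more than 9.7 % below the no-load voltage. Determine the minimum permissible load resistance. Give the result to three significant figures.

Output resistance R_th = R_top‖R_bot = (2.70 × 68.0)/70.70 = 2.597 kΩ.
The fractional drop is R_th/(R_th + R_L); requiring this ≤ 0.0970 gives R_L ≥ R_th(1/0.0970 − 1) = 2.597 × 9.309 = 24.2 kΩ.

R_L(min) ≈ 24.2 kΩ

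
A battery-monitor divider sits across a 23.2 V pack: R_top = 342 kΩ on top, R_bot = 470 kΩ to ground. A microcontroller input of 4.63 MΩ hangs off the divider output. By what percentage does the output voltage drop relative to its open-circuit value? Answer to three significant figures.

4.10 %

The divider's output (Thévenin) resistance is R_top‖R_bot = 198.0 kΩ.
Fractional drop under load = R_th/(R_th + R_L) = 198.0 / (198.0 + 4630) = 0.04100.
So the output falls by 4.10 %.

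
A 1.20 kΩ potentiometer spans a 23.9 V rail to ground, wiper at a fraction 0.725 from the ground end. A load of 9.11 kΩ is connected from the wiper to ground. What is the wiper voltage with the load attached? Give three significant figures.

V ≈ 16.9 V

The wiper splits the pot into (1−α)R = 330.0 Ω above and αR = 870.0 Ω below.
Lower section ‖ load = 794.2 Ω.
V_wiper = 23.9 × 794.2/(330.0 + 794.2) = 16.9 V.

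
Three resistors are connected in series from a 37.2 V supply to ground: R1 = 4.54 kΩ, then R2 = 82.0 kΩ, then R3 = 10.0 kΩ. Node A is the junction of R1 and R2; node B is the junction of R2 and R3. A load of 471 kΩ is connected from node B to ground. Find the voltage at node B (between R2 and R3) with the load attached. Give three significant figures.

At node B, R3 is in parallel with the load: R3‖R_L = 9.792 kΩ.
Below node A the resistance is R2 + (R3‖R_L) = 91.79 kΩ, so V_A = 37.2 × 91.79/96.33 = 35.45 V.
Then V_B = V_A × (R3‖R_L)/(R2 + R3‖R_L) = 35.45 × 9.792/91.79 = 3.78 V.

V ≈ 3.78 V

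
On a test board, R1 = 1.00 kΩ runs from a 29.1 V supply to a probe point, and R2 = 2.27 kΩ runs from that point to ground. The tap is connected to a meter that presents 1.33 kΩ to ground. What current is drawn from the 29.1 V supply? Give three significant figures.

R2‖R_L = 0.8386 kΩ, so the source sees R1 + R2‖R_L = 1.839 kΩ.
I = 29.1 V / 1.839 kΩ = 15.8 mA.

I ≈ 15.8 mA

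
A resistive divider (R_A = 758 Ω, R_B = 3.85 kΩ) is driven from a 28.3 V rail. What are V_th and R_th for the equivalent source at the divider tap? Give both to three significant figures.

V_th is the open-circuit tap voltage: 28.3 × 3850/(758 + 3850) = 23.6 V.
With the supply zeroed, R_A and R_B appear in parallel from the tap: R_th = R_A‖R_B = (758 × 3850)/4608 = 633 Ω.

V_th = 23.6 V, R_th = 633 Ω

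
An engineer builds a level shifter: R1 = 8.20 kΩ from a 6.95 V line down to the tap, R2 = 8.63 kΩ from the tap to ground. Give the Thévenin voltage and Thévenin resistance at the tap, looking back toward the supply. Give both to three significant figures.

V_th = 3.56 V, R_th = 4.20 kΩ

V_th is the open-circuit tap voltage: 6.95 × 8.63/(8.20 + 8.63) = 3.56 V.
With the supply zeroed, R1 and R2 appear in parallel from the tap: R_th = R1‖R2 = (8.20 × 8.63)/16.83 = 4.20 kΩ.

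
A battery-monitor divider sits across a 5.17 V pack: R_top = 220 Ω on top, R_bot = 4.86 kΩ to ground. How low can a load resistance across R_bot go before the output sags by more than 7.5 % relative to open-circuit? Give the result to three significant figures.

R_L(min) ≈ 2.60 kΩ

Output resistance R_th = R_top‖R_bot = (220 × 4860)/5080 = 210.5 Ω.
The fractional drop is R_th/(R_th + R_L); requiring this ≤ 0.0750 gives R_L ≥ R_th(1/0.0750 − 1) = 210.5 × 12.33 = 2.60 kΩ.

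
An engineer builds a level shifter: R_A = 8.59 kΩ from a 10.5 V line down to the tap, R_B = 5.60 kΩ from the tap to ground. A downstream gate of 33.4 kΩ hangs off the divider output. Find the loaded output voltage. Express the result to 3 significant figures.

V_out ≈ 3.76 V

The load sits in parallel with R_B: R_B‖R_L = (5.60 × 33.4) / (5.60 + 33.4) = 4.796 kΩ.
V_out = 10.5 × 4.796 / (8.59 + 4.796) = 10.5 × 4.796/13.39 = 3.76 V.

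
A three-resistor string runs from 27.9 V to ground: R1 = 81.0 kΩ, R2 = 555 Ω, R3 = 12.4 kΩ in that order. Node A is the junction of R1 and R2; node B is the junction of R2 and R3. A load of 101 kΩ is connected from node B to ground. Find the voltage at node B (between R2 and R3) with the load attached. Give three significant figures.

At node B, R3 is in parallel with the load: R3‖R_L = 11040 Ω.
Below node A the resistance is R2 + (R3‖R_L) = 11600 Ω, so V_A = 27.9 × 11600/92600 = 3.495 V.
Then V_B = V_A × (R3‖R_L)/(R2 + R3‖R_L) = 3.495 × 11040/11600 = 3.33 V.

V ≈ 3.33 V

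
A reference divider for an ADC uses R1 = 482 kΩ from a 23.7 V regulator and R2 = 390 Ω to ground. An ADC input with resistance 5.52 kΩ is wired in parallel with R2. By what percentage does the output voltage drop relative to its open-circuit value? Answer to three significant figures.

6.59 %

The divider's output (Thévenin) resistance is R1‖R2 = 389.7 Ω.
Fractional drop under load = R_th/(R_th + R_L) = 389.7 / (389.7 + 5520) = 0.06594.
So the output falls by 6.59 %.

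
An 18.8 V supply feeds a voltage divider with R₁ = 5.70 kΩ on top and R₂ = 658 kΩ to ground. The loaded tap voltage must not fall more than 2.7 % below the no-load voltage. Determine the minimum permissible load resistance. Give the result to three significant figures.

R_L(min) ≈ 204 kΩ

Output resistance R_th = R₁‖R₂ = (5.70 × 658)/663.7 = 5.651 kΩ.
The fractional drop is R_th/(R_th + R_L); requiring this ≤ 0.0270 gives R_L ≥ R_th(1/0.0270 − 1) = 5.651 × 36.04 = 204 kΩ.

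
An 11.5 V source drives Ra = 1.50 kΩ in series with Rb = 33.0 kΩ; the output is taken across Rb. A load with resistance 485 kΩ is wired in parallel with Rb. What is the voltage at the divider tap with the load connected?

V_out ≈ 11.0 V

The load sits in parallel with Rb: Rb‖R_L = (33.0 × 485) / (33.0 + 485) = 30.90 kΩ.
V_out = 11.5 × 30.90 / (1.50 + 30.90) = 11.5 × 30.90/32.40 = 11.0 V.
(Unloaded it would have been 11.0 V.)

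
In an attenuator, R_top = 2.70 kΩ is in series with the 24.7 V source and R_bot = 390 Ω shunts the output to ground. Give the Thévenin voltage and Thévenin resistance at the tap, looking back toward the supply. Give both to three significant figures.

V_th is the open-circuit tap voltage: 24.7 × 390/(2700 + 390) = 3.12 V.
With the supply zeroed, R_top and R_bot appear in parallel from the tap: R_th = R_top‖R_bot = (2700 × 390)/3090 = 341 Ω.

V_th = 3.12 V, R_th = 341 Ω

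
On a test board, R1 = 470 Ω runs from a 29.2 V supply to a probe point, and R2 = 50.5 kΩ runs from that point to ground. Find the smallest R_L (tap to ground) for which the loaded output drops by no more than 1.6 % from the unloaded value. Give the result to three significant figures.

Output resistance R_th = R1‖R2 = (470 × 50500)/50970 = 465.7 Ω.
The fractional drop is R_th/(R_th + R_L); requiring this ≤ 0.0160 gives R_L ≥ R_th(1/0.0160 − 1) = 465.7 × 61.50 = 28.6 kΩ.

R_L(min) ≈ 28.6 kΩ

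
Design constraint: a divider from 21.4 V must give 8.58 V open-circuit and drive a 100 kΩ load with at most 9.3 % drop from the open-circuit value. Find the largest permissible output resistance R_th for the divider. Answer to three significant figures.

R_th ≤ 10.3 kΩ

Loading drop = R_th/(R_th + R_L) ≤ 0.0930, so R_th ≤ R_L · ε/(1−ε) = 100 kΩ × 0.0930/0.9070 = 10.3 kΩ.
(Any R1, R2 with R2/(R1+R2) = 0.401 and R1‖R2 ≤ 10.3 kΩ will meet the spec.)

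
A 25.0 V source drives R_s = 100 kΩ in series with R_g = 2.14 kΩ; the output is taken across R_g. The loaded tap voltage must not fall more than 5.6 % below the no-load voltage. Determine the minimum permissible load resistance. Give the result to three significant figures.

Output resistance R_th = R_s‖R_g = (100 × 2.14)/102.1 = 2.095 kΩ.
The fractional drop is R_th/(R_th + R_L); requiring this ≤ 0.0560 gives R_L ≥ R_th(1/0.0560 − 1) = 2.095 × 16.86 = 35.3 kΩ.

R_L(min) ≈ 35.3 kΩ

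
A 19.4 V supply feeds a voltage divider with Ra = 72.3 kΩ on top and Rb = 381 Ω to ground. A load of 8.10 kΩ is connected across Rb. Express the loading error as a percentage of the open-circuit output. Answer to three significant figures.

4.47 %

The divider's output (Thévenin) resistance is Ra‖Rb = 379.0 Ω.
Fractional drop under load = R_th/(R_th + R_L) = 379.0 / (379.0 + 8100) = 0.04470.
So the output falls by 4.47 %.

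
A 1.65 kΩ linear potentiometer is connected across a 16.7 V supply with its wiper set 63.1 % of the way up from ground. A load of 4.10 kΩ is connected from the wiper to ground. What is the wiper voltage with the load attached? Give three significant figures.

V ≈ 9.63 V

The wiper splits the pot into (1−α)R = 608.9 Ω above and αR = 1041 Ω below.
Lower section ‖ load = 830.3 Ω.
V_wiper = 16.7 × 830.3/(608.9 + 830.3) = 9.63 V.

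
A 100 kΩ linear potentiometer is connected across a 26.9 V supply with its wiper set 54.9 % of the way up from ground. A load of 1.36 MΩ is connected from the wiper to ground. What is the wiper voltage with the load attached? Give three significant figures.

The wiper splits the pot into (1−α)R = 45.10 kΩ above and αR = 54.90 kΩ below.
Lower section ‖ load = 52.77 kΩ.
V_wiper = 26.9 × 52.77/(45.10 + 52.77) = 14.5 V.

V ≈ 14.5 V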